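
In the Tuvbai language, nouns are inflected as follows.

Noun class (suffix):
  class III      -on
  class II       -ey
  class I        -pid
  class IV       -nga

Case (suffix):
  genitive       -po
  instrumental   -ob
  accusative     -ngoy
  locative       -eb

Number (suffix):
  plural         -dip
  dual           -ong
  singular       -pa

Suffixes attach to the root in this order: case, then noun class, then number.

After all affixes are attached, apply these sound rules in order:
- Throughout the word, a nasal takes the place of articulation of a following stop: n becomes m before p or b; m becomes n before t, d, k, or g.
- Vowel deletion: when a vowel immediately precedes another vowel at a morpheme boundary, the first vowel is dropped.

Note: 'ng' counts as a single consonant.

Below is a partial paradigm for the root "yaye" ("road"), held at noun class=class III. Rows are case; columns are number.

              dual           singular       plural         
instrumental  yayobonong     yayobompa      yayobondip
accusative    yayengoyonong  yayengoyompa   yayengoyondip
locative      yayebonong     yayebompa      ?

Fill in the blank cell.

Attach case locative -eb → yayeeb.
Attach noun class class III -on → yayeebon.
Attach number plural -dip → yayeebondip.
Nasal assimilation: no change.
Apply vowel deletion: yayeebondip → yayebondip.

yayebondip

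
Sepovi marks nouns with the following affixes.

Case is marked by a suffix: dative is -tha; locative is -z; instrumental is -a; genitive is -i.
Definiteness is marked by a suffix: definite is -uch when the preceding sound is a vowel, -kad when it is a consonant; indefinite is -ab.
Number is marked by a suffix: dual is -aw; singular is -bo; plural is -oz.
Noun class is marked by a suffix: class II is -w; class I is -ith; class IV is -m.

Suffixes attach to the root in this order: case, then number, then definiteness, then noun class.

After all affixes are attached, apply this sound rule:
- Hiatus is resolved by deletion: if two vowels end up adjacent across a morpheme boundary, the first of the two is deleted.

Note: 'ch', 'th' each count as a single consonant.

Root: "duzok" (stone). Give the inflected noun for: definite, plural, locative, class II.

Attach case locative -z → duzokz.
Attach number plural -oz → duzokzoz.
Attach definiteness definite -kad (after consonant 'z') → duzokzozkad.
Attach noun class class II -w → duzokzozkadw.
Vowel deletion: no change.

duzokzozkadw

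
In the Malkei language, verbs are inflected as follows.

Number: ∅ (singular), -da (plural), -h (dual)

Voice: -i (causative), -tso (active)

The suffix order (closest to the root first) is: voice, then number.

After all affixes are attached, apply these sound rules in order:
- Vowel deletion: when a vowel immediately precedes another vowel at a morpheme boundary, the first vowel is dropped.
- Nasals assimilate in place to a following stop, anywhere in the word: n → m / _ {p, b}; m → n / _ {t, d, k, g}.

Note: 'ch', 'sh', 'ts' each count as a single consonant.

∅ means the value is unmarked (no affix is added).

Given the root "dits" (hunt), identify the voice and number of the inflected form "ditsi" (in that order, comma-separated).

causative, singular

Segment: dits-i.
voice: -i → causative.
number: ∅ → singular.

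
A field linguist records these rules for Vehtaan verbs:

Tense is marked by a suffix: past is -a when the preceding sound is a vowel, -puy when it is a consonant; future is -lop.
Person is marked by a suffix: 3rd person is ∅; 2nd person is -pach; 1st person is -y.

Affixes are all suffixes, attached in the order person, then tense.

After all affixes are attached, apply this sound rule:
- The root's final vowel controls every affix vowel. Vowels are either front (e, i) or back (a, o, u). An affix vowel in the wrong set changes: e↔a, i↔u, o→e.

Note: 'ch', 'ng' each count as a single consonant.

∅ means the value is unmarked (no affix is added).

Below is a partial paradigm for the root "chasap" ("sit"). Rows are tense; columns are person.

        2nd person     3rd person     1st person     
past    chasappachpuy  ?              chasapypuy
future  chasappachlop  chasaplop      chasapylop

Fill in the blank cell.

chasappuy

person = 3rd person: zero marking, form stays chasap.
Attach tense past -puy (after consonant 'p') → chasappuy.
Vowel harmony: no change.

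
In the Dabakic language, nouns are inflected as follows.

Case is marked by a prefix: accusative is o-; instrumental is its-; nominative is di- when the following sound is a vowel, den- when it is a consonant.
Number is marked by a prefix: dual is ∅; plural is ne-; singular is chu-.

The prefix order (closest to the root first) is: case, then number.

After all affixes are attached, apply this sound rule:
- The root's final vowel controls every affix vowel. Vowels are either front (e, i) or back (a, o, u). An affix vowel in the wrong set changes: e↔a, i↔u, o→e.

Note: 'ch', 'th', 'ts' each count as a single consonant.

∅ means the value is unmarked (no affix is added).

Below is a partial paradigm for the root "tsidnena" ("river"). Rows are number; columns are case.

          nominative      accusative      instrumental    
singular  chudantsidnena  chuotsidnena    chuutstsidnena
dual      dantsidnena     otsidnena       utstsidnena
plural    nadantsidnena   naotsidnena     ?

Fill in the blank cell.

Attach case instrumental its- → itstsidnena.
Attach number plural ne- → neitstsidnena.
Apply vowel harmony: neitstsidnena → nautstsidnena.

nautstsidnena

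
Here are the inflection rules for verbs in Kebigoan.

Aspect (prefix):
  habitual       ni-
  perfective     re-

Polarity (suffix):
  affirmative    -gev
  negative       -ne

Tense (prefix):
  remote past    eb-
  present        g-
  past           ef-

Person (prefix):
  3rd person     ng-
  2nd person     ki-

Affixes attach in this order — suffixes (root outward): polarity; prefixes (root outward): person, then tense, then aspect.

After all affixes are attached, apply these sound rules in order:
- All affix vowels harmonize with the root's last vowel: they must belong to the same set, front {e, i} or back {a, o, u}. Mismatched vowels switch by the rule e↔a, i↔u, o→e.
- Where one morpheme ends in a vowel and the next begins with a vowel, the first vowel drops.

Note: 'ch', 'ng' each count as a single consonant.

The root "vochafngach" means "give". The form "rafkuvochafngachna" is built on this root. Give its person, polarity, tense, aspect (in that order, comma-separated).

Segment: re-ef-ki-vochafngach-ne.
person: ki- → 2nd person.
polarity: -ne → negative.
tense: ef- → past.
aspect: re- → perfective.

2nd person, negative, past, perfective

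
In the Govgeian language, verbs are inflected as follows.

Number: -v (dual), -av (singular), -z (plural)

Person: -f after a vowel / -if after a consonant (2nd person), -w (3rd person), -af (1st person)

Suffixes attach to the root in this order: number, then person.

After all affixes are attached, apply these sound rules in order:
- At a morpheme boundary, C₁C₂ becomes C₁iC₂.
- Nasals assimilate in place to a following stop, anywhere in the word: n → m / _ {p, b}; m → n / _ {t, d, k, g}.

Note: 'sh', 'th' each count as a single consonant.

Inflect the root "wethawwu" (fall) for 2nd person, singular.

wethawwuavif

Attach number singular -av → wethawwuav.
Attach person 2nd person -if (after consonant 'v') → wethawwuavif.
Epenthesis: no change.
Nasal assimilation: no change.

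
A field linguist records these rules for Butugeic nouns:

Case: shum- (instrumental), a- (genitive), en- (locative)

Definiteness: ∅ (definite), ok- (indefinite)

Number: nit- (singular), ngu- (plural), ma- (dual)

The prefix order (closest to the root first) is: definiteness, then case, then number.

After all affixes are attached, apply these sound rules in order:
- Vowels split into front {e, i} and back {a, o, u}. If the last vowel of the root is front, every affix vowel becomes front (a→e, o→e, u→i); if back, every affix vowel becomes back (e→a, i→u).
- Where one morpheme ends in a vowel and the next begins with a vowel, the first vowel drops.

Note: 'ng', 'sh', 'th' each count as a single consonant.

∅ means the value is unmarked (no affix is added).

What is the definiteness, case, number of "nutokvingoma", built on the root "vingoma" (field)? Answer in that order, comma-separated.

indefinite, genitive, singular

Segment: nit-a-ok-vingoma.
definiteness: ok- → indefinite.
case: a- → genitive.
number: nit- → singular.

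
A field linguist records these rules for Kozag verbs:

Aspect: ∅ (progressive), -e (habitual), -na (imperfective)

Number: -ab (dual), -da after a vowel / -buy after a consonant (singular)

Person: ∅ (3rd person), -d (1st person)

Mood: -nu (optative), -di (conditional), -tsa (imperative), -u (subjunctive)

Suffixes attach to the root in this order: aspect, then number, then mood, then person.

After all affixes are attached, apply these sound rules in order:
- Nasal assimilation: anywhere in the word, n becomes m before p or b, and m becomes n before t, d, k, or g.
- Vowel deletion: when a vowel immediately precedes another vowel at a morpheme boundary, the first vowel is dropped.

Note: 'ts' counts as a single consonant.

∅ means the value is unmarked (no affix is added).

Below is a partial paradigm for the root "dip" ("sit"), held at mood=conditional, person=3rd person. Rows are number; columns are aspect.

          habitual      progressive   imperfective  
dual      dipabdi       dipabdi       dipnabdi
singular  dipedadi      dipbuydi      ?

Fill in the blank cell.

dipnadadi

Attach aspect imperfective -na → dipna.
Attach number singular -da (after vowel 'a') → dipnada.
Attach mood conditional -di → dipnadadi.
person = 3rd person: zero marking, form stays dipnadadi.
Nasal assimilation: no change.
Vowel deletion: no change.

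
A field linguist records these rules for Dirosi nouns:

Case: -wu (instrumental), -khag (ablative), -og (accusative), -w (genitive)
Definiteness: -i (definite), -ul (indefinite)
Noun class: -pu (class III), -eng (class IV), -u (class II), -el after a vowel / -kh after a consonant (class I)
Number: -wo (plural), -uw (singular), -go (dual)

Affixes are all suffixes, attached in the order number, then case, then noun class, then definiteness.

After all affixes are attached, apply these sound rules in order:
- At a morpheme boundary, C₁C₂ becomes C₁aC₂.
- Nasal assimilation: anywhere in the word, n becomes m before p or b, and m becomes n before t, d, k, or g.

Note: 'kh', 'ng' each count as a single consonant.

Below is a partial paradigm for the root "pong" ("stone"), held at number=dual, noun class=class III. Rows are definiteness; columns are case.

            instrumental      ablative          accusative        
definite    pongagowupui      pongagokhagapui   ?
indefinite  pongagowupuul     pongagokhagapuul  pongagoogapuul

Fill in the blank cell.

Attach number dual -go → ponggo.
Attach case accusative -og → ponggoog.
Attach noun class class III -pu → ponggoogpu.
Attach definiteness definite -i → ponggoogpui.
Apply epenthesis: ponggoogpui → pongagoogapui.
Nasal assimilation: no change.

pongagoogapui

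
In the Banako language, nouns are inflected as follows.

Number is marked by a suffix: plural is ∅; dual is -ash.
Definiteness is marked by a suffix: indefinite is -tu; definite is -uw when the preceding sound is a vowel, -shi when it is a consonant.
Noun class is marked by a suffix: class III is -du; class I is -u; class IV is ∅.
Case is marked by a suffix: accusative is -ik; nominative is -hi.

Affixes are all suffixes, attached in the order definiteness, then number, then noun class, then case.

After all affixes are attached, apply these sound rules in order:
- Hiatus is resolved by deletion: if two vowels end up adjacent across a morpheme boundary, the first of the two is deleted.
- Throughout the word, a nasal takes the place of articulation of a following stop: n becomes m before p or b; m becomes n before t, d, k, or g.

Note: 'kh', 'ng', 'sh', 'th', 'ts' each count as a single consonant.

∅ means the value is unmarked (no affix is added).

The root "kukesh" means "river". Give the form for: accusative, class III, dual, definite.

kukeshshashdik

Attach definiteness definite -shi (after consonant 'sh') → kukeshshi.
Attach number dual -ash → kukeshshiash.
Attach noun class class III -du → kukeshshiashdu.
Attach case accusative -ik → kukeshshiashduik.
Apply vowel deletion: kukeshshiashduik → kukeshshashdik.
Nasal assimilation: no change.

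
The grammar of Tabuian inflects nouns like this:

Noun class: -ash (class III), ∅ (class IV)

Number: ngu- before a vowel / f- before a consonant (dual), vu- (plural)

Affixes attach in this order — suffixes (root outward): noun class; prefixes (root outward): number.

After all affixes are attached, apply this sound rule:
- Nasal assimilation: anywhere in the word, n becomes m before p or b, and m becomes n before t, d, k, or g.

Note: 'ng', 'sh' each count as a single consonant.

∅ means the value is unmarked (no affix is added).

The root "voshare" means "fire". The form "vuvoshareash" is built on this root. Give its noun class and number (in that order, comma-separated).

class III, plural

Segment: vu-voshare-ash.
noun class: -ash → class III.
number: vu- → plural.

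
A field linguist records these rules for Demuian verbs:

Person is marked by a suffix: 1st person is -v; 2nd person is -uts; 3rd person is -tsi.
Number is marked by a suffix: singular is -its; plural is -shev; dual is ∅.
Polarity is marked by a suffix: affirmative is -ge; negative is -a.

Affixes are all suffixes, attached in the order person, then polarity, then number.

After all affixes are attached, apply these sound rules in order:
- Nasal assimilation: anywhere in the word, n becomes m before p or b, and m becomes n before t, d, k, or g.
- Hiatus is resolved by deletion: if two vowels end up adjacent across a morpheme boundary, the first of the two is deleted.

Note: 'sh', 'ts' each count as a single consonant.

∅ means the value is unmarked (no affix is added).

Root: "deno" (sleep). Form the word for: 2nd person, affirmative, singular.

Attach person 2nd person -uts → denouts.
Attach polarity affirmative -ge → denoutsge.
Attach number singular -its → denoutsgeits.
Nasal assimilation: no change.
Apply vowel deletion: denoutsgeits → denutsgits.

denutsgits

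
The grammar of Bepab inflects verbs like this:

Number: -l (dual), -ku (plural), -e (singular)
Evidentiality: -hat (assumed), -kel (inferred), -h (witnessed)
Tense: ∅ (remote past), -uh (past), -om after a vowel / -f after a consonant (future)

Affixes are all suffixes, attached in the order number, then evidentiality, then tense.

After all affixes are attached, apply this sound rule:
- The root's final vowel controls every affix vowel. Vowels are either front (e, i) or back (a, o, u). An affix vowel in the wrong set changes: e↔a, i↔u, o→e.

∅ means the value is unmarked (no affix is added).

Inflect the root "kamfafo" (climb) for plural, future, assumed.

Attach number plural -ku → kamfafoku.
Attach evidentiality assumed -hat → kamfafokuhat.
Attach tense future -f (after consonant 't') → kamfafokuhatf.
Vowel harmony: no change.

kamfafokuhatf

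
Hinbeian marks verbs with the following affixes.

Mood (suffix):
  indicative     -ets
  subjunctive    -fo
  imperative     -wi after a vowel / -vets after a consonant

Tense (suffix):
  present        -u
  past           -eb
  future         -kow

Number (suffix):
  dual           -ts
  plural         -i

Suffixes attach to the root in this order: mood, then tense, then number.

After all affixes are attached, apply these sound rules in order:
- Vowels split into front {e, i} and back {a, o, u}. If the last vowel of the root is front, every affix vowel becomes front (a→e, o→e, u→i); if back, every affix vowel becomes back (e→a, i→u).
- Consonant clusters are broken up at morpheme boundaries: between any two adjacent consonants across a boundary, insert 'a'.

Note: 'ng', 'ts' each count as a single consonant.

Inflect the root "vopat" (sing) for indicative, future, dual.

Attach mood indicative -ets → vopatets.
Attach tense future -kow → vopatetskow.
Attach number dual -ts → vopatetskowts.
Apply vowel harmony: vopatetskowts → vopatatskowts.
Apply epenthesis: vopatatskowts → vopatatsakowats.

vopatatsakowats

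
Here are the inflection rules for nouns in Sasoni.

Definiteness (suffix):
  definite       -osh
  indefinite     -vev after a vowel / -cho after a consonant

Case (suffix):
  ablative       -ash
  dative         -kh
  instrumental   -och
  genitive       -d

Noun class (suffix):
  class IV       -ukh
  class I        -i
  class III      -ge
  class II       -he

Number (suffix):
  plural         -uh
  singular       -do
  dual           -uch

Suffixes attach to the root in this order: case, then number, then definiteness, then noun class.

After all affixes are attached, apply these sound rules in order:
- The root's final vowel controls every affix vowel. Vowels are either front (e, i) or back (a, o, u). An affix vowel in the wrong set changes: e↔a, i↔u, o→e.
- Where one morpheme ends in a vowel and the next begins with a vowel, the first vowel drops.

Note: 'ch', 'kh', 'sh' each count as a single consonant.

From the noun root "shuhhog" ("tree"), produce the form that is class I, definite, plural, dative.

Attach case dative -kh → shuhhogkh.
Attach number plural -uh → shuhhogkhuh.
Attach definiteness definite -osh → shuhhogkhuhosh.
Attach noun class class I -i → shuhhogkhuhoshi.
Apply vowel harmony: shuhhogkhuhoshi → shuhhogkhuhoshu.
Vowel deletion: no change.

shuhhogkhuhoshu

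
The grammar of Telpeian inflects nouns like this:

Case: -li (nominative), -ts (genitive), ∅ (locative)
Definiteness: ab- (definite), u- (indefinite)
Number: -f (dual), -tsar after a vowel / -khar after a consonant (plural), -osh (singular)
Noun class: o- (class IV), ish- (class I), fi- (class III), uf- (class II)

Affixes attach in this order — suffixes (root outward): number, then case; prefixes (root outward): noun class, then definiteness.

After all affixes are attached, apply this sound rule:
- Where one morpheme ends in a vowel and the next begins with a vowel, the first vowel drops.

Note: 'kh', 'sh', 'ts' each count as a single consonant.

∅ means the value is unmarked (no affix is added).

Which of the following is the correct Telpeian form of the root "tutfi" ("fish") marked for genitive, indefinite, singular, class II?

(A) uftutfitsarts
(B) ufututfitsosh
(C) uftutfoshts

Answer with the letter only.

Attach noun class class II uf- → uftutfi.
Attach number singular -osh → uftutfiosh.
Attach definiteness indefinite u- → uuftutfiosh.
Attach case genitive -ts → uuftutfioshts.
Apply vowel deletion: uuftutfioshts → uftutfoshts.
So the correct form is uftutfoshts, option (C).
(B) ufututfitsosh is wrong: it has the affixes in the wrong order.
(A) uftutfitsarts is wrong: it uses plural instead of singular for number.

C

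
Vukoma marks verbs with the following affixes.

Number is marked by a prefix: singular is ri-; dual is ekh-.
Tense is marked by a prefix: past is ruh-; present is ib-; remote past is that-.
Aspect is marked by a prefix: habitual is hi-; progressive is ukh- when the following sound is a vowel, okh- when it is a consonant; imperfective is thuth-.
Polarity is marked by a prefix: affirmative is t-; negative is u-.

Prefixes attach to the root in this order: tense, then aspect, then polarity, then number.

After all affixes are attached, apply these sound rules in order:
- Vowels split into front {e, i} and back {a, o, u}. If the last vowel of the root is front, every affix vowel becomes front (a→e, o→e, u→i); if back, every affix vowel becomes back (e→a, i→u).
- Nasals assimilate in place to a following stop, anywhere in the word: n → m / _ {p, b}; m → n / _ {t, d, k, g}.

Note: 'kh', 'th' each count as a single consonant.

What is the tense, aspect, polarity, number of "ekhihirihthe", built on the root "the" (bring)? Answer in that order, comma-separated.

Segment: ekh-u-hi-ruh-the.
tense: ruh- → past.
aspect: hi- → habitual.
polarity: u- → negative.
number: ekh- → dual.

past, habitual, negative, dual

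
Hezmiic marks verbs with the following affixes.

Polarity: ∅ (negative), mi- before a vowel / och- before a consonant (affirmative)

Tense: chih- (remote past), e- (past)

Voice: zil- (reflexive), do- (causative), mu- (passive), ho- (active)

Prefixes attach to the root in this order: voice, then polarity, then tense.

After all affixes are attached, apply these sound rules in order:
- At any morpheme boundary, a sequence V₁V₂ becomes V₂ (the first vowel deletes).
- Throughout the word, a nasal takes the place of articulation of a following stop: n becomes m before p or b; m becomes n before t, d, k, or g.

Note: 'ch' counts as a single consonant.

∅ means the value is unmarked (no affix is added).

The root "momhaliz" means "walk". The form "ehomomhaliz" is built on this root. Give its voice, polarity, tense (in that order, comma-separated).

active, negative, past

Segment: e-ho-momhaliz.
voice: ho- → active.
polarity: ∅ → negative.
tense: e- → past.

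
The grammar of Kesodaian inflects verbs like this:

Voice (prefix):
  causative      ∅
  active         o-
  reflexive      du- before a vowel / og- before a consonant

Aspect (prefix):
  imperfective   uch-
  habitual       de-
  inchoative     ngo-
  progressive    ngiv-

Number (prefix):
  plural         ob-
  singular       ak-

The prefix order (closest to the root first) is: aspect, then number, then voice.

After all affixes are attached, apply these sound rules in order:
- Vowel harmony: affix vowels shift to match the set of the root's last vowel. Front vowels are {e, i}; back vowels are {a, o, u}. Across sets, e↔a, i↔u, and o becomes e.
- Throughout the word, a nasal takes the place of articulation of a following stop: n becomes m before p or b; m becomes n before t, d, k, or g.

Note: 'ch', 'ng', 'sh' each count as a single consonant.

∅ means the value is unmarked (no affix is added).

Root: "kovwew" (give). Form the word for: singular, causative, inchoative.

Attach aspect inchoative ngo- → ngokovwew.
Attach number singular ak- → akngokovwew.
voice = causative: zero marking, form stays akngokovwew.
Apply vowel harmony: akngokovwew → ekngekovwew.
Nasal assimilation: no change.

ekngekovwew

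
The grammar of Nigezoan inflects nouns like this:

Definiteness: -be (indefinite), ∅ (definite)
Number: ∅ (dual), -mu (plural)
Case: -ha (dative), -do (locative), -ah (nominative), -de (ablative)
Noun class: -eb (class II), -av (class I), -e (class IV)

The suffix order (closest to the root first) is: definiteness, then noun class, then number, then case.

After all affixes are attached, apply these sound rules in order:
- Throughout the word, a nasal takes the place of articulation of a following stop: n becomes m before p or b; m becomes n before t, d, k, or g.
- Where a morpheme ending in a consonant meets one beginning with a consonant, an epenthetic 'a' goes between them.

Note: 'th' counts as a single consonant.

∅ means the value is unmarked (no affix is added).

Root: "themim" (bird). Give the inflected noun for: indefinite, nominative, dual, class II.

themimabeebah

Attach definiteness indefinite -be → themimbe.
Attach noun class class II -eb → themimbeeb.
number = dual: zero marking, form stays themimbeeb.
Attach case nominative -ah → themimbeebah.
Nasal assimilation: no change.
Apply epenthesis: themimbeebah → themimabeebah.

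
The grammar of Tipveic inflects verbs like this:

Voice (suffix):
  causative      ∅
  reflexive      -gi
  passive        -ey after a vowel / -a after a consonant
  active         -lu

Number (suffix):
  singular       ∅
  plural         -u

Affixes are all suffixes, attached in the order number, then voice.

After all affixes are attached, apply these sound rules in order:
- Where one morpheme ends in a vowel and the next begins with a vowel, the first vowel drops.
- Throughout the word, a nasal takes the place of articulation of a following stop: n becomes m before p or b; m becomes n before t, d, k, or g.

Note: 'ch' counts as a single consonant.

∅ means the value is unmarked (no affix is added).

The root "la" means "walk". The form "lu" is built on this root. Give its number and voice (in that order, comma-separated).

plural, causative

Segment: la-u.
number: -u → plural.
voice: ∅ → causative.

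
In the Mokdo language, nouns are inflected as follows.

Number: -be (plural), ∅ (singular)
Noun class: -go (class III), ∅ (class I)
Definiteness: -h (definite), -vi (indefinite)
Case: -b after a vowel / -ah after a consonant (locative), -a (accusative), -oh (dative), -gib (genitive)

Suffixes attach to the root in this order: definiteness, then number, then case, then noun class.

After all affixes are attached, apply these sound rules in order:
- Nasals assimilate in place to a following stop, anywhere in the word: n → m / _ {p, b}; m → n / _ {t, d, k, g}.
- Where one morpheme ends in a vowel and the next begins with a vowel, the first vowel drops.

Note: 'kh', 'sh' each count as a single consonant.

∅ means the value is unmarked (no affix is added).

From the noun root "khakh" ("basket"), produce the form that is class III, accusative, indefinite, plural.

Attach definiteness indefinite -vi → khakhvi.
Attach number plural -be → khakhvibe.
Attach case accusative -a → khakhvibea.
Attach noun class class III -go → khakhvibeago.
Nasal assimilation: no change.
Apply vowel deletion: khakhvibeago → khakhvibago.

khakhvibago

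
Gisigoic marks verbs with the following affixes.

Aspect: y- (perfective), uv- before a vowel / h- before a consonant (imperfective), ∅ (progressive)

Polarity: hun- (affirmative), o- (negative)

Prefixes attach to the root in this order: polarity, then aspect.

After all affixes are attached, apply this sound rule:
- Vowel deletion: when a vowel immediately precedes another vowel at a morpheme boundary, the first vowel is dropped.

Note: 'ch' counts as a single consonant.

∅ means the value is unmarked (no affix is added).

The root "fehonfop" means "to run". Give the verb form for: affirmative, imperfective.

hhunfehonfop

Attach polarity affirmative hun- → hunfehonfop.
Attach aspect imperfective h- (before consonant 'h') → hhunfehonfop.
Vowel deletion: no change.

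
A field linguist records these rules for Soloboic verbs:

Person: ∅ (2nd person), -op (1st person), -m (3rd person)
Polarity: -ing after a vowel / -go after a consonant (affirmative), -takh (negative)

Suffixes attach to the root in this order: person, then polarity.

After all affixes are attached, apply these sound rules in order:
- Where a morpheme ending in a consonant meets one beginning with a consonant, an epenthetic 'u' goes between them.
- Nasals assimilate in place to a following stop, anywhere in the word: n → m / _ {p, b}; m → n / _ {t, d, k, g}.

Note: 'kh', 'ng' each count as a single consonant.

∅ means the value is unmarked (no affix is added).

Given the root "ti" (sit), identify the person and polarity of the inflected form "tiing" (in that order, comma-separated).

Segment: ti-ing.
person: ∅ → 2nd person.
polarity: -ing/go → affirmative.

2nd person, affirmative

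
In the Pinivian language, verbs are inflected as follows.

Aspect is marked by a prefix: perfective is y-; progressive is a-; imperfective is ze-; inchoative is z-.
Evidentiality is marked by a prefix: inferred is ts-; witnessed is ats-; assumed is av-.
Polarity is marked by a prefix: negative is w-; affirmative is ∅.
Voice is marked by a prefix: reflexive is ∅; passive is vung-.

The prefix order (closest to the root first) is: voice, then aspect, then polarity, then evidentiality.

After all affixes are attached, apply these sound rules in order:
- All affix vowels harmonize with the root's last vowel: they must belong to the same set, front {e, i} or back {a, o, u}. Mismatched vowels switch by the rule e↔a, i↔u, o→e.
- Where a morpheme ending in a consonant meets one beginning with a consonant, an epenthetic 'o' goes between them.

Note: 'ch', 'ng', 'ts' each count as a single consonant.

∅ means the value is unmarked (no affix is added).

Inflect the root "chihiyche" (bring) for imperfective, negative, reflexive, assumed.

voice = reflexive: zero marking, form stays chihiyche.
Attach aspect imperfective ze- → zechihiyche.
Attach polarity negative w- → wzechihiyche.
Attach evidentiality assumed av- → avwzechihiyche.
Apply vowel harmony: avwzechihiyche → evwzechihiyche.
Apply epenthesis: evwzechihiyche → evowozechihiyche.

evowozechihiyche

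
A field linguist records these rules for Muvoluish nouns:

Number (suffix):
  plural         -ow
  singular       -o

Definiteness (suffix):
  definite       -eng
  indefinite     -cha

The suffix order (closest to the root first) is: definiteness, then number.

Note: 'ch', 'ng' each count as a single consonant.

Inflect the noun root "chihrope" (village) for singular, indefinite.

Attach definiteness indefinite -cha → chihropecha.
Attach number singular -o → chihropechao.

chihropechao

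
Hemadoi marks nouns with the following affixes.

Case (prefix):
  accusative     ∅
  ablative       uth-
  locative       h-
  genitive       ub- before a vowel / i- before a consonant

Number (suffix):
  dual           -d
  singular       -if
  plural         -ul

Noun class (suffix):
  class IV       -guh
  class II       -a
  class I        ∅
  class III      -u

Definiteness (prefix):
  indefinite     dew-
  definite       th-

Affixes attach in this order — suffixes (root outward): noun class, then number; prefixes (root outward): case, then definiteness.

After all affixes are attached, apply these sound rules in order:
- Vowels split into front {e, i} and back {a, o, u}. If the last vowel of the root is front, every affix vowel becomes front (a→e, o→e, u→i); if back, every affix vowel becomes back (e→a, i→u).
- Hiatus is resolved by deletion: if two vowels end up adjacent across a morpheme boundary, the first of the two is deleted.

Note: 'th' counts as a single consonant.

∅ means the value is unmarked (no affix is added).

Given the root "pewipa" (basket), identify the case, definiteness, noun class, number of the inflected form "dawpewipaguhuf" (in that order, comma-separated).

Segment: dew-pewipa-guh-if.
case: ∅ → accusative.
definiteness: dew- → indefinite.
noun class: -guh → class IV.
number: -if → singular.

accusative, indefinite, class IV, singular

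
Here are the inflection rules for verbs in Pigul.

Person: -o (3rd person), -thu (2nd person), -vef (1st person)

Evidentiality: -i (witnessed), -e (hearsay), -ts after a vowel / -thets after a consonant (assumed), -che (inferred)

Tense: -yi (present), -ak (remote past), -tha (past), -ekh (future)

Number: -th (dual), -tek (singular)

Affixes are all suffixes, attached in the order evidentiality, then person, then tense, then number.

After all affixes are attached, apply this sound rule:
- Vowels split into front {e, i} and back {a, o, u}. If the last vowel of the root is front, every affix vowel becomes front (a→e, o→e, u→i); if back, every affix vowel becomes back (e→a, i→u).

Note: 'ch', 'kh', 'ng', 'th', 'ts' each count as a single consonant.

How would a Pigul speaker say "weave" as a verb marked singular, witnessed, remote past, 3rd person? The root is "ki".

kiieektek

Attach evidentiality witnessed -i → kii.
Attach person 3rd person -o → kiio.
Attach tense remote past -ak → kiioak.
Attach number singular -tek → kiioaktek.
Apply vowel harmony: kiioaktek → kiieektek.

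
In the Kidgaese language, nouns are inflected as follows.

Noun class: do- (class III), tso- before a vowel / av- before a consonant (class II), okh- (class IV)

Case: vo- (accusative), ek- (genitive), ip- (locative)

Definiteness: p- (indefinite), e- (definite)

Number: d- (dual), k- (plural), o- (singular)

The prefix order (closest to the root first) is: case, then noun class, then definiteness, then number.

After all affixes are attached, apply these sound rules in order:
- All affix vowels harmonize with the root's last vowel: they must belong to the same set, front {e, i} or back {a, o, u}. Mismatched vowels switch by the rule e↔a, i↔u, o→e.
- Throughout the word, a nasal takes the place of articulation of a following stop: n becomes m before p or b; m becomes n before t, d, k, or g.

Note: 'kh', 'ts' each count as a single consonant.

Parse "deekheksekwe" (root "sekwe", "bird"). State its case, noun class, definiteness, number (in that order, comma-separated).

genitive, class IV, definite, dual

Segment: d-e-okh-ek-sekwe.
case: ek- → genitive.
noun class: okh- → class IV.
definiteness: e- → definite.
number: d- → dual.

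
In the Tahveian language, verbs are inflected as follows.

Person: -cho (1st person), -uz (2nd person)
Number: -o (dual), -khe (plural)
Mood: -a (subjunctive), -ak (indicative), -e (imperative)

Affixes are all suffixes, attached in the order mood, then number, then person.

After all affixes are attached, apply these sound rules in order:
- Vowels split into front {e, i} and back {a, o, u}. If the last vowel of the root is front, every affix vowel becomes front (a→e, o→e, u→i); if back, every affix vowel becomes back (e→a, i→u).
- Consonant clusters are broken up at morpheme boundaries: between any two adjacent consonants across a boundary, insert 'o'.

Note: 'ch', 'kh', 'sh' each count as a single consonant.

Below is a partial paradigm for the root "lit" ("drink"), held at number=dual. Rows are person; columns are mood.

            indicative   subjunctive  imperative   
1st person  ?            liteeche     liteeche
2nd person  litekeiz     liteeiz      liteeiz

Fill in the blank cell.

litekeche

Attach mood indicative -ak → litak.
Attach number dual -o → litako.
Attach person 1st person -cho → litakocho.
Apply vowel harmony: litakocho → litekeche.
Epenthesis: no change.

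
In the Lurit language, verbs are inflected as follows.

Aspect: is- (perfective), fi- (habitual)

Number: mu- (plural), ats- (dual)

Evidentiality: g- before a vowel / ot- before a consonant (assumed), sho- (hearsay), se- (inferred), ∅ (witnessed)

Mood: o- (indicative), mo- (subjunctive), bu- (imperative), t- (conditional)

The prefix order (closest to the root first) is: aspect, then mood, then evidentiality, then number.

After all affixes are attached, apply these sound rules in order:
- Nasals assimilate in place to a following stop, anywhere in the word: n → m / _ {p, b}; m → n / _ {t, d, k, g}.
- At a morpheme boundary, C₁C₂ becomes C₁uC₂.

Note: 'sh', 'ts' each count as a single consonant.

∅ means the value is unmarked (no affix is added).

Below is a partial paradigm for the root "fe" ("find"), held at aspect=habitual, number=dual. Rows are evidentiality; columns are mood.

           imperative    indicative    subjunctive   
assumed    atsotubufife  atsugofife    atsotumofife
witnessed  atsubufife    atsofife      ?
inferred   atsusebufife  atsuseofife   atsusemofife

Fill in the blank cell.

Attach aspect habitual fi- → fife.
Attach mood subjunctive mo- → mofife.
evidentiality = witnessed: zero marking, form stays mofife.
Attach number dual ats- → atsmofife.
Nasal assimilation: no change.
Apply epenthesis: atsmofife → atsumofife.

atsumofife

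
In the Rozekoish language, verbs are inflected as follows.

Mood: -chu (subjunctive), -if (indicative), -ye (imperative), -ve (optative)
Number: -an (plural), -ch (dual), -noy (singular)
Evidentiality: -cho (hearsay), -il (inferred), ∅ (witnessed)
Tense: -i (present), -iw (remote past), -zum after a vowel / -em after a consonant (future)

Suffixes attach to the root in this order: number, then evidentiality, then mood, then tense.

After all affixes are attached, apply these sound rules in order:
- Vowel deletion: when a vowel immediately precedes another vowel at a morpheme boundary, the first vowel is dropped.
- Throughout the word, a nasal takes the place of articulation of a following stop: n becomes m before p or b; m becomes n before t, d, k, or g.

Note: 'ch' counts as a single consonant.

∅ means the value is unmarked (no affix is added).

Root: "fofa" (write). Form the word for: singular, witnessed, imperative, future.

Attach number singular -noy → fofanoy.
evidentiality = witnessed: zero marking, form stays fofanoy.
Attach mood imperative -ye → fofanoyye.
Attach tense future -zum (after vowel 'e') → fofanoyyezum.
Vowel deletion: no change.
Nasal assimilation: no change.

fofanoyyezum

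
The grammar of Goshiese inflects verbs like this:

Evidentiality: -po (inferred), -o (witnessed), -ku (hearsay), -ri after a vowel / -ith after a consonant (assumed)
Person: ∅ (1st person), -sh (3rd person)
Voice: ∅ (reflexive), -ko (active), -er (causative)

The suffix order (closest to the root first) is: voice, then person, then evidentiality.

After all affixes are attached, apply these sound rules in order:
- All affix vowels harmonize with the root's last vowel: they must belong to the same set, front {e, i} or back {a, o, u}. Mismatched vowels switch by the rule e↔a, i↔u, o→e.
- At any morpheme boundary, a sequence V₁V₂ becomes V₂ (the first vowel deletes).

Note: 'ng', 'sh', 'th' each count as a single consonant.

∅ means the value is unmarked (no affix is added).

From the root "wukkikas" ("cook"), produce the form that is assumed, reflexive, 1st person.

wukkikasuth

voice = reflexive: zero marking, form stays wukkikas.
person = 1st person: zero marking, form stays wukkikas.
Attach evidentiality assumed -ith (after consonant 's') → wukkikasith.
Apply vowel harmony: wukkikasith → wukkikasuth.
Vowel deletion: no change.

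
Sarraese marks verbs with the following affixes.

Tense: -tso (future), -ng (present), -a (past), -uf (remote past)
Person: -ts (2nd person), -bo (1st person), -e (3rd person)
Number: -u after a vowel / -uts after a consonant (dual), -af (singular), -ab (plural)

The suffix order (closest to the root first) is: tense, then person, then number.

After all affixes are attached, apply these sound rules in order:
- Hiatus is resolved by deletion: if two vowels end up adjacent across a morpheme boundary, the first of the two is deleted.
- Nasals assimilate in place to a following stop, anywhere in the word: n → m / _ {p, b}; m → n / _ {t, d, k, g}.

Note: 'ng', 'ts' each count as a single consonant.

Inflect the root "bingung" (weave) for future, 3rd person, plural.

bingungtsab

Attach tense future -tso → bingungtso.
Attach person 3rd person -e → bingungtsoe.
Attach number plural -ab → bingungtsoeab.
Apply vowel deletion: bingungtsoeab → bingungtsab.
Nasal assimilation: no change.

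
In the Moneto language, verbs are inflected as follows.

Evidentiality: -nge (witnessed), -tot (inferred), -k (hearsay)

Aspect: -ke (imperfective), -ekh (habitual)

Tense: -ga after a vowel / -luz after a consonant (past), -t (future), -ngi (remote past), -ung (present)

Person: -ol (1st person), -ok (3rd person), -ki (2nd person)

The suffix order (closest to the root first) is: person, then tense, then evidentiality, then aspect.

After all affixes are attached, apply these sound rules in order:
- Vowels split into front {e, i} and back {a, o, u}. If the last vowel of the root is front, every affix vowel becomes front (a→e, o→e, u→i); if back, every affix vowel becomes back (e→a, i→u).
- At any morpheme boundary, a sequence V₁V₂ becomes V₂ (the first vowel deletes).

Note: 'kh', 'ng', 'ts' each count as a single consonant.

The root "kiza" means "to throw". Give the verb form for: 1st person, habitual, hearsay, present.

Attach person 1st person -ol → kizaol.
Attach tense present -ung → kizaolung.
Attach evidentiality hearsay -k → kizaolungk.
Attach aspect habitual -ekh → kizaolungkekh.
Apply vowel harmony: kizaolungkekh → kizaolungkakh.
Apply vowel deletion: kizaolungkakh → kizolungkakh.

kizolungkakh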